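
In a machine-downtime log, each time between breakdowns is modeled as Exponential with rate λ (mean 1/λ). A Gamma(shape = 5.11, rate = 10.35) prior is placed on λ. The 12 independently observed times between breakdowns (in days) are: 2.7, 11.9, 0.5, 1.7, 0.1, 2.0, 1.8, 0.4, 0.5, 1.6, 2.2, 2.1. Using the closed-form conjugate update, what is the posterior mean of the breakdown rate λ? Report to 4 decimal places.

With a Gamma(shape α, rate β) prior on the exponential rate λ, the posterior after n observations with total T = Σxᵢ is Gamma(α+n, β+T).
Sum of observations T = 27.5 days; n = 12.
Posterior: Gamma(5.11+12, 10.35+27.5) = Gamma(17.11, 37.85).
Posterior mean of λ = α/β = 17.11/37.85 = 0.4520.

0.4520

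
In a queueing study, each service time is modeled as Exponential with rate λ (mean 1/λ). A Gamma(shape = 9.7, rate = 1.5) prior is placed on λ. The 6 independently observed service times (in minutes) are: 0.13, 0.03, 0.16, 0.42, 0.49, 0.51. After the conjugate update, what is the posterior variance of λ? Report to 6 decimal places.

With a Gamma(shape α, rate β) prior on the exponential rate λ, the posterior after n observations with total T = Σxᵢ is Gamma(α+n, β+T).
Sum of observations T = 1.74 minutes; n = 6.
Posterior: Gamma(9.7+6, 1.5+1.74) = Gamma(15.7, 3.24).
Var = α/β² = 1.495580.

1.495580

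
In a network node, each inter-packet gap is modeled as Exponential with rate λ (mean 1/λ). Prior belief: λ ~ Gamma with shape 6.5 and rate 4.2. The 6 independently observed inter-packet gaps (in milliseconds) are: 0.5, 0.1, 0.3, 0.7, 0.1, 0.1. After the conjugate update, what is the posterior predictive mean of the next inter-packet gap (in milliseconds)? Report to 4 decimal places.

With a Gamma(shape α, rate β) prior on the exponential rate λ, the posterior after n observations with total T = Σxᵢ is Gamma(α+n, β+T).
Sum of observations T = 1.8 milliseconds; n = 6.
Posterior: Gamma(6.5+6, 4.2+1.8) = Gamma(12.5, 6.0).
The predictive distribution for the next observation is Lomax; its mean is β/(α−1) = 6.0/11.5 = 0.5217.

0.5217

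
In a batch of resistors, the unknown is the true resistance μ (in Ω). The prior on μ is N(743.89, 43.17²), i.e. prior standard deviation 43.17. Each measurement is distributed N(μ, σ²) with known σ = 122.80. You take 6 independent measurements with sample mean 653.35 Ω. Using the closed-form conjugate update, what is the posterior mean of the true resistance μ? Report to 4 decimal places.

For Normal data with known variance σ², a Normal(μ₀, σ₀²) prior on μ is conjugate. Posterior precision = 1/σ₀² + n/σ²; posterior mean is the precision-weighted average of μ₀ and x̄.
n·x̄ = 6·653.35 = 3920.1.
σ₀² = 43.17² = 1863.6489, σ² = 122.80² = 15079.84; σ² + n·σ₀² = 15079.84 + 6·1863.6489 = 26261.7334.
Posterior mean = (μ₀/σ₀² + n·x̄/σ²)/(1/σ₀² + n/σ²) = (σ²·μ₀ + σ₀²·n·x̄)/(σ² + n·σ₀²) = (15079.84·743.89 + 1863.6489·3920.1)/26261.7334 = 18523432.23049/26261.7334 = 705.3393.

705.3393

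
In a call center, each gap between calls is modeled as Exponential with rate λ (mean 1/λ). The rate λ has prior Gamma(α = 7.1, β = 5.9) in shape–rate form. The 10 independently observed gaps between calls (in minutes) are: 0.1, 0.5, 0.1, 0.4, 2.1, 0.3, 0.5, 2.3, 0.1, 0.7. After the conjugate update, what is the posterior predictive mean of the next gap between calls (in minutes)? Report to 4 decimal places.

With a Gamma(shape α, rate β) prior on the exponential rate λ, the posterior after n observations with total T = Σxᵢ is Gamma(α+n, β+T).
Sum of observations T = 7.1 minutes; n = 10.
Posterior: Gamma(7.1+10, 5.9+7.1) = Gamma(17.1, 13.0).
The predictive distribution for the next observation is Lomax; its mean is β/(α−1) = 13.0/16.1 = 0.8075.

0.8075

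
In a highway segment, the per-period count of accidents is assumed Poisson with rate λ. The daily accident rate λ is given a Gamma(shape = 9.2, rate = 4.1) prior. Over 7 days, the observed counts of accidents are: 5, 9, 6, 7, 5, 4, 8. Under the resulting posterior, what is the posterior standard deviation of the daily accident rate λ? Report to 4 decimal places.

0.6571

With a Gamma(shape α, rate β) prior, the Poisson likelihood is conjugate: the posterior is Gamma(α + ΣXᵢ, β + n).
Sum of counts S = 44 over n = 7 days.
Posterior: Gamma(α+S, β+n) = Gamma(9.2+44, 4.1+7) = Gamma(53.2, 11.1).
SD = √α/β = √53.2/11.1 = 0.6571.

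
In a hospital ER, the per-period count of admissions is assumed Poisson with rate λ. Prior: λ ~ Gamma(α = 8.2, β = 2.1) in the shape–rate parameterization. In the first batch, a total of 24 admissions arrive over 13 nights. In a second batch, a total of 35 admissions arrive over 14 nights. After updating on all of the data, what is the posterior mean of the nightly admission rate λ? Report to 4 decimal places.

With a Gamma(shape α, rate β) prior, the Poisson likelihood is conjugate: the posterior is Gamma(α + ΣXᵢ, β + n).
After batch 1: Gamma(α+S, β+n) = Gamma(8.2+24, 2.1+13) = Gamma(32.2, 15.1).
After batch 2: Gamma(α+S, β+n) = Gamma(32.2+35, 15.1+14) = Gamma(67.2, 29.1).
Posterior mean = α/β = 67.2/29.1 = 2.3093.

2.3093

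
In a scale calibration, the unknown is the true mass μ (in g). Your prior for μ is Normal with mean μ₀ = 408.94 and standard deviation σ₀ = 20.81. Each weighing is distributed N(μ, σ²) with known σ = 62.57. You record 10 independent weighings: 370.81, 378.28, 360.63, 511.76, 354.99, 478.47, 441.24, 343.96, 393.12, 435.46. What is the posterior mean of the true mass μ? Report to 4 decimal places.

For Normal data with known variance σ², a Normal(μ₀, σ₀²) prior on μ is conjugate. Posterior precision = 1/σ₀² + n/σ²; posterior mean is the precision-weighted average of μ₀ and x̄.
Σxᵢ = 370.81 + 378.28 + 360.63 + 511.76 + 354.99 + 478.47 + 441.24 + 343.96 + 393.12 + 435.46 = 4068.72, so n·x̄ = 4068.72.
σ₀² = 20.81² = 433.0561, σ² = 62.57² = 3915.0049; σ² + n·σ₀² = 3915.0049 + 10·433.0561 = 8245.5659.
Posterior mean = (μ₀/σ₀² + n·x̄/σ²)/(1/σ₀² + n/σ²) = (σ²·μ₀ + σ₀²·n·x̄)/(σ² + n·σ₀²) = (3915.0049·408.94 + 433.0561·4068.72)/8245.5659 = 3362986.118998/8245.5659 = 407.8539.

407.8539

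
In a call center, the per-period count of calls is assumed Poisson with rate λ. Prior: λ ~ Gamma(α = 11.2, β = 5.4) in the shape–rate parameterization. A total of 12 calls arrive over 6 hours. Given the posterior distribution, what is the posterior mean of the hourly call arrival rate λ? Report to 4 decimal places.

2.0351

With a Gamma(shape α, rate β) prior, the Poisson likelihood is conjugate: the posterior is Gamma(α + ΣXᵢ, β + n).
Posterior: Gamma(α+S, β+n) = Gamma(11.2+12, 5.4+6) = Gamma(23.2, 11.4).
Posterior mean = α/β = 23.2/11.4 = 2.0351.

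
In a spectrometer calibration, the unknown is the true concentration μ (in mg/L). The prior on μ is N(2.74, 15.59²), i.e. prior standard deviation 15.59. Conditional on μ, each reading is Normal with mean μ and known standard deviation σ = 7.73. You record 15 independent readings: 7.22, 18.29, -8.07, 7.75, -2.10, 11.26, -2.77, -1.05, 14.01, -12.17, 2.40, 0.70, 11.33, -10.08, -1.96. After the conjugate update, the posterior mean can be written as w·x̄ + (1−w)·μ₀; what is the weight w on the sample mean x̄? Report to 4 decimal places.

0.9839

For Normal data with known variance σ², a Normal(μ₀, σ₀²) prior on μ is conjugate. Posterior precision = 1/σ₀² + n/σ²; posterior mean is the precision-weighted average of μ₀ and x̄.
σ₀² = 15.59² = 243.0481, σ² = 7.73² = 59.7529. Prior precision 1/σ₀² = 1/243.0481; data precision n/σ² = 15/59.7529.
w = (n/σ²)/(1/σ₀² + n/σ²) = n·σ₀²/(σ² + n·σ₀²) = 15·243.0481/(59.7529 + 15·243.0481) = 3645.7215/3705.4744 = 0.9839.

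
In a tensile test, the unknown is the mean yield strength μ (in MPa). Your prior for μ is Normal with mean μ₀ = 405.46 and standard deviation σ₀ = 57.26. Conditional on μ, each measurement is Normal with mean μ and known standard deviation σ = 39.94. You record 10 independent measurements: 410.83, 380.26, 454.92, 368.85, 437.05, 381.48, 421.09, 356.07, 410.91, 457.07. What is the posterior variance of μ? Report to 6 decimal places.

For Normal data with known variance σ², a Normal(μ₀, σ₀²) prior on μ is conjugate. Posterior precision = 1/σ₀² + n/σ²; posterior mean is the precision-weighted average of μ₀ and x̄.
σ₀² = 57.26² = 3278.7076, σ² = 39.94² = 1595.2036; σ² + n·σ₀² = 1595.2036 + 10·3278.7076 = 34382.2796.
Posterior precision = 1/σ₀² + n/σ² = 1/3278.7076 + 10/1595.2036 = (σ² + n·σ₀²)/(σ₀²σ²) = 34382.2796/(3278.7076·1595.2036); posterior variance σₙ² = σ₀²σ²/(σ² + n·σ₀²) = 3278.7076·1595.2036/34382.2796 = 152.119238.

152.119238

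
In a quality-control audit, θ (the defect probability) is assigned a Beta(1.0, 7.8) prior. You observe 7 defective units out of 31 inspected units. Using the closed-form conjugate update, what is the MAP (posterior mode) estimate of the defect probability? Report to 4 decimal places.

The Beta prior is conjugate to a Binomial/Bernoulli likelihood; the update adds successes to α and failures to β.
Posterior: Beta(α+k, β+n−k) = Beta(1.0+7, 7.8+24) = Beta(8.0, 31.8).
Mode of Beta(a,b) for a,b>1 is (a−1)/(a+b−2) = 7.0/37.8 = 0.1852.

0.1852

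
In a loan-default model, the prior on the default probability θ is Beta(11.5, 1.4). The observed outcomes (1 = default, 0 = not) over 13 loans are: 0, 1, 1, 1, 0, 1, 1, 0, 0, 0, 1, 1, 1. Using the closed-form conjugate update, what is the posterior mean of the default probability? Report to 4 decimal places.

The Beta prior is conjugate to a Binomial/Bernoulli likelihood; the update adds successes to α and failures to β.
Posterior: Beta(α+k, β+n−k) = Beta(11.5+8, 1.4+5) = Beta(19.5, 6.4).
Posterior mean = α/(α+β) = 19.5/25.9 = 0.7529.

0.7529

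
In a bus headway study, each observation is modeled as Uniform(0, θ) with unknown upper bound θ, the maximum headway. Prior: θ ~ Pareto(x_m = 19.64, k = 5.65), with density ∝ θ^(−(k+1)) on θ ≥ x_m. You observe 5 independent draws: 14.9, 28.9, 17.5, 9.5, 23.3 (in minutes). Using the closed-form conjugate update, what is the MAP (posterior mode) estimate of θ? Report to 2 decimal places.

28.90

A Pareto(scale x_m, shape k) prior on the upper bound θ of Uniform(0, θ) is conjugate: posterior is Pareto(max(x_m, max xᵢ), k + n).
Sample maximum = 28.9; prior scale x_m = 19.64 → posterior scale = max = 28.90.
Posterior shape = 5.65 + 5 = 10.65.
The Pareto density is decreasing on [x_m, ∞), so the mode is x_m = 28.90.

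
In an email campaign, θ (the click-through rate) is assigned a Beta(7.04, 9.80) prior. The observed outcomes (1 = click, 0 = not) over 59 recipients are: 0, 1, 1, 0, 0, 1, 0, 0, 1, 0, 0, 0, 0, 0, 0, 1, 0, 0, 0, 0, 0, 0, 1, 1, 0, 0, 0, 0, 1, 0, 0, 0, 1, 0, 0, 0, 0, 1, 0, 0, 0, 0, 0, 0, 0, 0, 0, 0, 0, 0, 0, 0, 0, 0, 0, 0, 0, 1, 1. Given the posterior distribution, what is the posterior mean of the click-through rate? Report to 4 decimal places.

The Beta prior is conjugate to a Binomial/Bernoulli likelihood; the update adds successes to α and failures to β.
Posterior: Beta(α+k, β+n−k) = Beta(7.04+12, 9.80+47) = Beta(19.04, 56.80).
Posterior mean = α/(α+β) = 19.04/75.84 = 0.2511.

0.2511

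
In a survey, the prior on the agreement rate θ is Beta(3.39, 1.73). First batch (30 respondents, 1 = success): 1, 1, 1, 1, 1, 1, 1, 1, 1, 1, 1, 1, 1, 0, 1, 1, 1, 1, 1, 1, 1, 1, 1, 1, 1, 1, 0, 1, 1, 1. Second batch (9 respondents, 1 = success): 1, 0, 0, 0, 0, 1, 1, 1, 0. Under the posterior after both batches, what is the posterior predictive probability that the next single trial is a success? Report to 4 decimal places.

The Beta prior is conjugate to a Binomial/Bernoulli likelihood; the update adds successes to α and failures to β.
After batch 1: Beta(3.39+28, 1.73+2) = Beta(31.39, 3.73).
After batch 2: Beta(31.39+4, 3.73+5) = Beta(35.39, 8.73).
For a single future Bernoulli trial, P(success | data) = α/(α+β) = 0.8021.

0.8021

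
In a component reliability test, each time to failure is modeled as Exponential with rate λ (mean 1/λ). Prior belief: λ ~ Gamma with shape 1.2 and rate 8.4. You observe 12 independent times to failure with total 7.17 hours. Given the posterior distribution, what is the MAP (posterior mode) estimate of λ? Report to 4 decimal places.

With a Gamma(shape α, rate β) prior on the exponential rate λ, the posterior after n observations with total T = Σxᵢ is Gamma(α+n, β+T).
Posterior: Gamma(1.2+12, 8.4+7.17) = Gamma(13.2, 15.57).
Mode = (α−1)/β = 0.7836.

0.7836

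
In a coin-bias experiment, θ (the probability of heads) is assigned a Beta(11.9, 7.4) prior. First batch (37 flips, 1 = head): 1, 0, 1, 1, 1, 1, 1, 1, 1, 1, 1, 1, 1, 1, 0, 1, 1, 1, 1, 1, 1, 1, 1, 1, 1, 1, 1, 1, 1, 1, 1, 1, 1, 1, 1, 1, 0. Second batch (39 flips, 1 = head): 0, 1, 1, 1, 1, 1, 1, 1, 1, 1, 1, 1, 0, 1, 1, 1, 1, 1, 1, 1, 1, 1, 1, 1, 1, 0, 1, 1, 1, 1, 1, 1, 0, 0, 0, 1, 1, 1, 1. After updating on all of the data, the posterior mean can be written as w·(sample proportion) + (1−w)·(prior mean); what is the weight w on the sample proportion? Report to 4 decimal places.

The Beta prior is conjugate to a Binomial/Bernoulli likelihood; the update adds successes to α and failures to β.
Total number of flips: n = 37 + 39 = 76.
Posterior mean = (α₀+k)/(α₀+β₀+n) = [n/(α₀+β₀+n)]·(k/n) + [(α₀+β₀)/(α₀+β₀+n)]·α₀/(α₀+β₀), so only n and the prior enter the weight.
The weight on the data is w = n/(α₀+β₀+n) = 76/(11.9+7.4+76) = 76/95.3 = 0.7975.

0.7975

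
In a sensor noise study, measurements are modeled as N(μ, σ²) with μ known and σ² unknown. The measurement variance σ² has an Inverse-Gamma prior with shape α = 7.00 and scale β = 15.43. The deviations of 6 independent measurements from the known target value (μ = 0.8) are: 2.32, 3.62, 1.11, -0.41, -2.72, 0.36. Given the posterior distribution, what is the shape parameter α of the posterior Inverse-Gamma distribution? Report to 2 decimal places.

10.00

With known mean μ and an Inverse-Gamma(α, β) prior on σ², the Normal likelihood is conjugate: posterior is Inv-Gamma(α + n/2, β + Σ(xᵢ−μ)²/2).
Σ(xᵢ−μ)² = (2.32)² + (3.62)² + (1.11)² + (-0.41)² + (-2.72)² + (0.36)² = 27.4150.
Posterior: Inv-Gamma(7.00 + 6/2, 15.43 + 27.4150/2) = Inv-Gamma(10.00, 29.13750).
Posterior α = 10.00.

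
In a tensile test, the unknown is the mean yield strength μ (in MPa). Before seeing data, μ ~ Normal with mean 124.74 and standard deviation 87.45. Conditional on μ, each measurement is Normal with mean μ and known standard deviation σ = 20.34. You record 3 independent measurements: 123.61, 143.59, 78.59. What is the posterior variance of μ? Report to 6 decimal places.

135.462445

For Normal data with known variance σ², a Normal(μ₀, σ₀²) prior on μ is conjugate. Posterior precision = 1/σ₀² + n/σ²; posterior mean is the precision-weighted average of μ₀ and x̄.
σ₀² = 87.45² = 7647.5025, σ² = 20.34² = 413.7156; σ² + n·σ₀² = 413.7156 + 3·7647.5025 = 23356.2231.
Posterior precision = 1/σ₀² + n/σ² = 1/7647.5025 + 3/413.7156 = (σ² + n·σ₀²)/(σ₀²σ²) = 23356.2231/(7647.5025·413.7156); posterior variance σₙ² = σ₀²σ²/(σ² + n·σ₀²) = 7647.5025·413.7156/23356.2231 = 135.462445.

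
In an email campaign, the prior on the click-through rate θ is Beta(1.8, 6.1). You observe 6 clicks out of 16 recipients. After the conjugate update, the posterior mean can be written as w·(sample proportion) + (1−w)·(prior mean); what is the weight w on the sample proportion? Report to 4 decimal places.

The Beta prior is conjugate to a Binomial/Bernoulli likelihood; the update adds successes to α and failures to β.
Posterior mean = (α₀+k)/(α₀+β₀+n) = [n/(α₀+β₀+n)]·(k/n) + [(α₀+β₀)/(α₀+β₀+n)]·α₀/(α₀+β₀), so only n and the prior enter the weight.
The weight on the data is w = n/(α₀+β₀+n) = 16/(1.8+6.1+16) = 16/23.9 = 0.6695.

0.6695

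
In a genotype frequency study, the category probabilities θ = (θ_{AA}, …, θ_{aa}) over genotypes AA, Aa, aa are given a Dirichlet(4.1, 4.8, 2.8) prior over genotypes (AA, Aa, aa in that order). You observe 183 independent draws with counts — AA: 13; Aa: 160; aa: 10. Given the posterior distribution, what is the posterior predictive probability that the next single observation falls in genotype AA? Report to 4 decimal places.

0.0878

The Dirichlet prior is conjugate to the Multinomial likelihood: each posterior αⱼ = prior αⱼ + observed count nⱼ.
Posterior concentration: (17.1, 164.8, 12.8), total = 194.7.
P(next = AA | data) = α_{AA}/Σα = 0.0878.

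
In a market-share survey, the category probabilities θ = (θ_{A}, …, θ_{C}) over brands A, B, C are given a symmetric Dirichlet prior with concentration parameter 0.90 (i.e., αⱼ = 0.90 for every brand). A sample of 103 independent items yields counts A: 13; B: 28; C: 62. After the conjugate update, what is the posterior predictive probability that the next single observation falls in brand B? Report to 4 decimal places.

0.2734

The Dirichlet prior is conjugate to the Multinomial likelihood: each posterior αⱼ = prior αⱼ + observed count nⱼ.
Posterior concentration: (13.90, 28.90, 62.90), total = 105.70.
P(next = B | data) = α_{B}/Σα = 0.2734.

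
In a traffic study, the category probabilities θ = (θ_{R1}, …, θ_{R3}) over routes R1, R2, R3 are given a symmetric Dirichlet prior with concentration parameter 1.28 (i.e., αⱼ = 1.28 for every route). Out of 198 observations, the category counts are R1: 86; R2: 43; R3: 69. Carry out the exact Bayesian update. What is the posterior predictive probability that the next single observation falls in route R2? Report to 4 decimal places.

0.2194

The Dirichlet prior is conjugate to the Multinomial likelihood: each posterior αⱼ = prior αⱼ + observed count nⱼ.
Posterior concentration: (87.28, 44.28, 70.28), total = 201.84.
P(next = R2 | data) = α_{R2}/Σα = 0.2194.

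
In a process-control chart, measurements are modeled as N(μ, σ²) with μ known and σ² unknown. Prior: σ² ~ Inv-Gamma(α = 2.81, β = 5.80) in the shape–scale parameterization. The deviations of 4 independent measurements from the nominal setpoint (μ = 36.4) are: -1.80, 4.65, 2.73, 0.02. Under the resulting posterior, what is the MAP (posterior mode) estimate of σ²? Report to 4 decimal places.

With known mean μ and an Inverse-Gamma(α, β) prior on σ², the Normal likelihood is conjugate: posterior is Inv-Gamma(α + n/2, β + Σ(xᵢ−μ)²/2).
Σ(xᵢ−μ)² = (-1.80)² + (4.65)² + (2.73)² + (0.02)² = 32.3158.
Posterior: Inv-Gamma(2.81 + 4/2, 5.80 + 32.3158/2) = Inv-Gamma(4.81, 21.95790).
Mode = β/(α+1) = 21.95790/5.81 = 3.7793.

3.7793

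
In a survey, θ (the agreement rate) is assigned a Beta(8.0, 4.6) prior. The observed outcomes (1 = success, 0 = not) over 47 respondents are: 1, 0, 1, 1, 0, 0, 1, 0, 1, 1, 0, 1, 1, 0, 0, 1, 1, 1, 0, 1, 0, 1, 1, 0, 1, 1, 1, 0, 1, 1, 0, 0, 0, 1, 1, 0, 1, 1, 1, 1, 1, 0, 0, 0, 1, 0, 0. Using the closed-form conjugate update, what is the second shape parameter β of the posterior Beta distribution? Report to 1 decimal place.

The Beta prior is conjugate to a Binomial/Bernoulli likelihood; the update adds successes to α and failures to β.
Posterior: Beta(α+k, β+n−k) = Beta(8.0+27, 4.6+20) = Beta(35.0, 24.6).
Posterior β = 24.6.

24.6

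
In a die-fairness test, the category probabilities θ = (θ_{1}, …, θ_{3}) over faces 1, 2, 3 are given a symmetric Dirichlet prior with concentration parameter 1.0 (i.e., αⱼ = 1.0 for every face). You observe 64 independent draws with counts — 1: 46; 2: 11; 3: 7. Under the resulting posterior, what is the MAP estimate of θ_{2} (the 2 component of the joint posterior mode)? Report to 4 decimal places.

0.1719

The Dirichlet prior is conjugate to the Multinomial likelihood: each posterior αⱼ = prior αⱼ + observed count nⱼ.
Posterior concentration: (47.0, 12.0, 8.0), total = 67.0.
Joint mode component: (α_{2}−1)/(Σα−K) = 11.0/64.0 = 0.1719.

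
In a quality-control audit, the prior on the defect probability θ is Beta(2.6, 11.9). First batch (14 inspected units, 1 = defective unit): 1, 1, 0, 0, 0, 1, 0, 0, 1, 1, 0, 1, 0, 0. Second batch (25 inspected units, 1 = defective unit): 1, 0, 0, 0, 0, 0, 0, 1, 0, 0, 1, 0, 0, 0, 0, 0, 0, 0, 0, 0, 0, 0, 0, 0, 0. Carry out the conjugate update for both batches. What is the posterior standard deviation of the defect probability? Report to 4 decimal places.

0.0558

The Beta prior is conjugate to a Binomial/Bernoulli likelihood; the update adds successes to α and failures to β.
After batch 1: Beta(2.6+6, 11.9+8) = Beta(8.6, 19.9).
After batch 2: Beta(8.6+3, 19.9+22) = Beta(11.6, 41.9).
Var = αβ/((α+β)²(α+β+1)) = 11.6·41.9/(53.5²·54.5) = 0.00311579; SD = √0.00311579 = 0.0558.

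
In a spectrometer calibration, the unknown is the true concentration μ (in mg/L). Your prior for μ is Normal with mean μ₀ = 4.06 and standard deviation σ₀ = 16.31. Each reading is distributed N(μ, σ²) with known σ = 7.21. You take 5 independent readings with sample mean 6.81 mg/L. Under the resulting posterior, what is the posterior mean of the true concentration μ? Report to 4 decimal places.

6.7066

For Normal data with known variance σ², a Normal(μ₀, σ₀²) prior on μ is conjugate. Posterior precision = 1/σ₀² + n/σ²; posterior mean is the precision-weighted average of μ₀ and x̄.
n·x̄ = 5·6.81 = 34.05.
σ₀² = 16.31² = 266.0161, σ² = 7.21² = 51.9841; σ² + n·σ₀² = 51.9841 + 5·266.0161 = 1382.0646.
Posterior mean = (μ₀/σ₀² + n·x̄/σ²)/(1/σ₀² + n/σ²) = (σ²·μ₀ + σ₀²·n·x̄)/(σ² + n·σ₀²) = (51.9841·4.06 + 266.0161·34.05)/1382.0646 = 9268.903651/1382.0646 = 6.7066.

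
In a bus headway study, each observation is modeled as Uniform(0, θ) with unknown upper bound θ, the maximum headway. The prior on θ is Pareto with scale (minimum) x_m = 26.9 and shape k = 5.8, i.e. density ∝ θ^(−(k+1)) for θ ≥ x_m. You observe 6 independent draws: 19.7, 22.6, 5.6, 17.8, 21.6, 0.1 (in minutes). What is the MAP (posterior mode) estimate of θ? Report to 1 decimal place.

A Pareto(scale x_m, shape k) prior on the upper bound θ of Uniform(0, θ) is conjugate: posterior is Pareto(max(x_m, max xᵢ), k + n).
Sample maximum = 22.6; prior scale x_m = 26.9 → posterior scale = max = 26.9.
Posterior shape = 5.8 + 6 = 11.8.
The Pareto density is decreasing on [x_m, ∞), so the mode is x_m = 26.9.

26.9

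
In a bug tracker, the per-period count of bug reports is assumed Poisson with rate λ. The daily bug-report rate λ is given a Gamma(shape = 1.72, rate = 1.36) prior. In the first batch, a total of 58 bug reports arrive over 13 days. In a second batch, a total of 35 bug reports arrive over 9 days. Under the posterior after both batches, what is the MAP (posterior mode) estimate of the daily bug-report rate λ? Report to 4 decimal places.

4.0120

With a Gamma(shape α, rate β) prior, the Poisson likelihood is conjugate: the posterior is Gamma(α + ΣXᵢ, β + n).
After batch 1: Gamma(α+S, β+n) = Gamma(1.72+58, 1.36+13) = Gamma(59.72, 14.36).
After batch 2: Gamma(α+S, β+n) = Gamma(59.72+35, 14.36+9) = Gamma(94.72, 23.36).
Mode of Gamma(α,β) for α≥1 is (α−1)/β = 93.72/23.36 = 4.0120.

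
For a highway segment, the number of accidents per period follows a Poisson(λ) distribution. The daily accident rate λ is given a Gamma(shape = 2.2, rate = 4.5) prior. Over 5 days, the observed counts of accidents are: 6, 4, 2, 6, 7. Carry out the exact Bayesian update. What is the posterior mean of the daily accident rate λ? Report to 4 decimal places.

With a Gamma(shape α, rate β) prior, the Poisson likelihood is conjugate: the posterior is Gamma(α + ΣXᵢ, β + n).
Sum of counts S = 25 over n = 5 days.
Posterior: Gamma(α+S, β+n) = Gamma(2.2+25, 4.5+5) = Gamma(27.2, 9.5).
Posterior mean = α/β = 27.2/9.5 = 2.8632.

2.8632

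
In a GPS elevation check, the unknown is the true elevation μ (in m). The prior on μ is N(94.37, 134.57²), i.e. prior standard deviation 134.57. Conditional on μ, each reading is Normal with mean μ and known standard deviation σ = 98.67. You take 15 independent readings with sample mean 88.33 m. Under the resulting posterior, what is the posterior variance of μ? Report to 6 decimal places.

For Normal data with known variance σ², a Normal(μ₀, σ₀²) prior on μ is conjugate. Posterior precision = 1/σ₀² + n/σ²; posterior mean is the precision-weighted average of μ₀ and x̄.
σ₀² = 134.57² = 18109.0849, σ² = 98.67² = 9735.7689; σ² + n·σ₀² = 9735.7689 + 15·18109.0849 = 281372.0424.
Posterior precision = 1/σ₀² + n/σ² = 1/18109.0849 + 15/9735.7689 = (σ² + n·σ₀²)/(σ₀²σ²) = 281372.0424/(18109.0849·9735.7689); posterior variance σₙ² = σ₀²σ²/(σ² + n·σ₀²) = 18109.0849·9735.7689/281372.0424 = 626.593403.

626.593403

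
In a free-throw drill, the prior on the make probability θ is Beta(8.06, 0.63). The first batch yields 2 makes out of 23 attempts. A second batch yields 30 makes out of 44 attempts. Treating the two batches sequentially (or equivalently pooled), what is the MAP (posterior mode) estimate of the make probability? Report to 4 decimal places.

The Beta prior is conjugate to a Binomial/Bernoulli likelihood; the update adds successes to α and failures to β.
After batch 1: Beta(8.06+2, 0.63+21) = Beta(10.06, 21.63).
After batch 2: Beta(10.06+30, 21.63+14) = Beta(40.06, 35.63).
Mode of Beta(a,b) for a,b>1 is (a−1)/(a+b−2) = 39.06/73.69 = 0.5301.

0.5301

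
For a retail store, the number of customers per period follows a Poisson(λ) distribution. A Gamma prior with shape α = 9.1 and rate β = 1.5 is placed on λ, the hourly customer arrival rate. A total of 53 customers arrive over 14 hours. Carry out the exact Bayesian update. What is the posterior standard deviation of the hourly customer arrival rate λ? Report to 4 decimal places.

0.5084

With a Gamma(shape α, rate β) prior, the Poisson likelihood is conjugate: the posterior is Gamma(α + ΣXᵢ, β + n).
Posterior: Gamma(α+S, β+n) = Gamma(9.1+53, 1.5+14) = Gamma(62.1, 15.5).
SD = √α/β = √62.1/15.5 = 0.5084.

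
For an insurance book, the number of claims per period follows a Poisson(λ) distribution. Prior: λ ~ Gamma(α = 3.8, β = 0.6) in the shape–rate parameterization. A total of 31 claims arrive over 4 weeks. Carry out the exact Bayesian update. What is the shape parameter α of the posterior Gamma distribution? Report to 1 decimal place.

34.8

With a Gamma(shape α, rate β) prior, the Poisson likelihood is conjugate: the posterior is Gamma(α + ΣXᵢ, β + n).
Posterior: Gamma(α+S, β+n) = Gamma(3.8+31, 0.6+4) = Gamma(34.8, 4.6).
Posterior α = 34.8.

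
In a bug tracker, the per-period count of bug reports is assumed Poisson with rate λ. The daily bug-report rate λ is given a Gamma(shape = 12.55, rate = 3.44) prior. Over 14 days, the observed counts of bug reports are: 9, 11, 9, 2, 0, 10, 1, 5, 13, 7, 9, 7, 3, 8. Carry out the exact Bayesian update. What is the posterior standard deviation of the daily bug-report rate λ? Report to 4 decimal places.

0.5919

With a Gamma(shape α, rate β) prior, the Poisson likelihood is conjugate: the posterior is Gamma(α + ΣXᵢ, β + n).
Sum of counts S = 94 over n = 14 days.
Posterior: Gamma(α+S, β+n) = Gamma(12.55+94, 3.44+14) = Gamma(106.55, 17.44).
SD = √α/β = √106.55/17.44 = 0.5919.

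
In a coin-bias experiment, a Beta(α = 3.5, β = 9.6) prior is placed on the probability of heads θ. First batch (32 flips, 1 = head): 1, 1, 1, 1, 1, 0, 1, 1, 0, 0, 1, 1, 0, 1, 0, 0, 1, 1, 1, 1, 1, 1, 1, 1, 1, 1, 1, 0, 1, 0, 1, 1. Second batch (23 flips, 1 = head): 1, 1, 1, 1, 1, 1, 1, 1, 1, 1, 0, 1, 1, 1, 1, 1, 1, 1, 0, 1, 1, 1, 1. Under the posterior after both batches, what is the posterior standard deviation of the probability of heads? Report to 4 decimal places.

0.0545

The Beta prior is conjugate to a Binomial/Bernoulli likelihood; the update adds successes to α and failures to β.
After batch 1: Beta(3.5+24, 9.6+8) = Beta(27.5, 17.6).
After batch 2: Beta(27.5+21, 17.6+2) = Beta(48.5, 19.6).
Var = αβ/((α+β)²(α+β+1)) = 48.5·19.6/(68.1²·69.1) = 0.00296637; SD = √0.00296637 = 0.0545.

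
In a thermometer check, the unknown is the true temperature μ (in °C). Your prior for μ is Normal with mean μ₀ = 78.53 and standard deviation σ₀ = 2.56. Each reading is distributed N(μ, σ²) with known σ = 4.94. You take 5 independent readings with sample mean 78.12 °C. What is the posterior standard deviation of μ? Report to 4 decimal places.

1.6725

For Normal data with known variance σ², a Normal(μ₀, σ₀²) prior on μ is conjugate. Posterior precision = 1/σ₀² + n/σ²; posterior mean is the precision-weighted average of μ₀ and x̄.
σ₀² = 2.56² = 6.5536, σ² = 4.94² = 24.4036; σ² + n·σ₀² = 24.4036 + 5·6.5536 = 57.1716.
Posterior precision = 1/σ₀² + n/σ² = 1/6.5536 + 5/24.4036 = (σ² + n·σ₀²)/(σ₀²σ²) = 57.1716/(6.5536·24.4036); posterior variance σₙ² = σ₀²σ²/(σ² + n·σ₀²) = 6.5536·24.4036/57.1716 = 2.797393.
Posterior SD = √σₙ² = √(6.5536·24.4036/57.1716) = 1.6725.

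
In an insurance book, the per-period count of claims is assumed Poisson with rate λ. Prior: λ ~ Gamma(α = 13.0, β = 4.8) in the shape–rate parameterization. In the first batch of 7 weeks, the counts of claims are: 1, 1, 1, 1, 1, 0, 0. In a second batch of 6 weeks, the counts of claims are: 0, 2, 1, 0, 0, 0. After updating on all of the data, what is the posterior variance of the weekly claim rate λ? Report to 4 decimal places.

With a Gamma(shape α, rate β) prior, the Poisson likelihood is conjugate: the posterior is Gamma(α + ΣXᵢ, β + n).
Batch 1: sum of counts S = 5 over n = 7 weeks.
After batch 1: Gamma(α+S, β+n) = Gamma(13.0+5, 4.8+7) = Gamma(18.0, 11.8).
Batch 2: sum of counts S = 3 over n = 6 weeks.
After batch 2: Gamma(α+S, β+n) = Gamma(18.0+3, 11.8+6) = Gamma(21.0, 17.8).
Var = α/β² = 21.0/17.8² = 0.0663.

0.0663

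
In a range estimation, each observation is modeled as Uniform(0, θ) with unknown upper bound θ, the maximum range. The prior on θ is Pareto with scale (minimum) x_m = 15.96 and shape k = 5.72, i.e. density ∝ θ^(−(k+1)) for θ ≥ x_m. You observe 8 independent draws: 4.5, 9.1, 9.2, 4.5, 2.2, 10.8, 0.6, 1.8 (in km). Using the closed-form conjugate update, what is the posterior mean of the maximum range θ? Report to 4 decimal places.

A Pareto(scale x_m, shape k) prior on the upper bound θ of Uniform(0, θ) is conjugate: posterior is Pareto(max(x_m, max xᵢ), k + n).
Sample maximum = 10.8; prior scale x_m = 15.96 → posterior scale = max = 15.96.
Posterior shape = 5.72 + 8 = 13.72.
E[θ|data] = k·x_m/(k−1) = 13.72·15.96/12.72 = 17.2147.

17.2147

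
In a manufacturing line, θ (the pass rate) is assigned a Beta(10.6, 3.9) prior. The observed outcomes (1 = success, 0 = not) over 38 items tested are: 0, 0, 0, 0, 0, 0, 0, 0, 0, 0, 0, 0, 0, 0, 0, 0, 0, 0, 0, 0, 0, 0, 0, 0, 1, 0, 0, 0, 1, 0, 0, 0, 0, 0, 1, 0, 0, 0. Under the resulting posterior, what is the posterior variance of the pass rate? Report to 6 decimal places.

0.003588

The Beta prior is conjugate to a Binomial/Bernoulli likelihood; the update adds successes to α and failures to β.
Posterior: Beta(α+k, β+n−k) = Beta(10.6+3, 3.9+35) = Beta(13.6, 38.9).
Var = αβ/((α+β)²(α+β+1)) = 13.6·38.9/(52.5²·53.5) = 0.003588.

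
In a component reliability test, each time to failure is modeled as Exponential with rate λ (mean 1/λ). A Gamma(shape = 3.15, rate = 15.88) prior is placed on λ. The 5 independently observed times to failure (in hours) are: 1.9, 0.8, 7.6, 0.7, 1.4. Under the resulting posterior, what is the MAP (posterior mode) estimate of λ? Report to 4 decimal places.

0.2528

With a Gamma(shape α, rate β) prior on the exponential rate λ, the posterior after n observations with total T = Σxᵢ is Gamma(α+n, β+T).
Sum of observations T = 12.4 hours; n = 5.
Posterior: Gamma(3.15+5, 15.88+12.4) = Gamma(8.15, 28.28).
Mode = (α−1)/β = 0.2528.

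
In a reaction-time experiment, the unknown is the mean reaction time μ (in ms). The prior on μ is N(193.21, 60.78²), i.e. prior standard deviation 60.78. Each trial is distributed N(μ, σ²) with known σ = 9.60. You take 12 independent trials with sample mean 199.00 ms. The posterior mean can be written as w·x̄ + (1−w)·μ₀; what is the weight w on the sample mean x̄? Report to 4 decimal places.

For Normal data with known variance σ², a Normal(μ₀, σ₀²) prior on μ is conjugate. Posterior precision = 1/σ₀² + n/σ²; posterior mean is the precision-weighted average of μ₀ and x̄.
σ₀² = 60.78² = 3694.2084, σ² = 9.60² = 92.16. Prior precision 1/σ₀² = 1/3694.2084; data precision n/σ² = 12/92.16.
w = (n/σ²)/(1/σ₀² + n/σ²) = n·σ₀²/(σ² + n·σ₀²) = 12·3694.2084/(92.16 + 12·3694.2084) = 44330.5008/44422.6608 = 0.9979.

0.9979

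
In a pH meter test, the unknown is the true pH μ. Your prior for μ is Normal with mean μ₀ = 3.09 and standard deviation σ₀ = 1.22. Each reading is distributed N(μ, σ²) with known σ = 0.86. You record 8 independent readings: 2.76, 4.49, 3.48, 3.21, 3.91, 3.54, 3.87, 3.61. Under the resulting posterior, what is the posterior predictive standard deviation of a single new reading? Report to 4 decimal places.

0.9092

For Normal data with known variance σ², a Normal(μ₀, σ₀²) prior on μ is conjugate. Posterior precision = 1/σ₀² + n/σ²; posterior mean is the precision-weighted average of μ₀ and x̄.
σ₀² = 1.22² = 1.4884, σ² = 0.86² = 0.7396; σ² + n·σ₀² = 0.7396 + 8·1.4884 = 12.6468.
Posterior precision = 1/σ₀² + n/σ² = 1/1.4884 + 8/0.7396 = (σ² + n·σ₀²)/(σ₀²σ²) = 12.6468/(1.4884·0.7396); posterior variance σₙ² = σ₀²σ²/(σ² + n·σ₀²) = 1.4884·0.7396/12.6468 = 0.087043.
Predictive variance for one new observation = σₙ² + σ² = 1.4884·0.7396/12.6468 + 0.7396 = σ²·(σ₀² + 12.6468)/12.6468 = 0.7396·14.1352/12.6468 = 0.826643; SD = √(0.7396·14.1352/12.6468) = 0.9092.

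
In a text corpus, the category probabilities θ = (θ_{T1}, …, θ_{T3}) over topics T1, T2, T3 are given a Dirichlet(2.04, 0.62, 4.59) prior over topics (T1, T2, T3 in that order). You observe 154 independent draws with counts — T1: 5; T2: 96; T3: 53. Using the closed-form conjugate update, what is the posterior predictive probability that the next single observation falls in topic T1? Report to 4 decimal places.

The Dirichlet prior is conjugate to the Multinomial likelihood: each posterior αⱼ = prior αⱼ + observed count nⱼ.
Posterior concentration: (7.04, 96.62, 57.59), total = 161.25.
P(next = T1 | data) = α_{T1}/Σα = 0.0437.

0.0437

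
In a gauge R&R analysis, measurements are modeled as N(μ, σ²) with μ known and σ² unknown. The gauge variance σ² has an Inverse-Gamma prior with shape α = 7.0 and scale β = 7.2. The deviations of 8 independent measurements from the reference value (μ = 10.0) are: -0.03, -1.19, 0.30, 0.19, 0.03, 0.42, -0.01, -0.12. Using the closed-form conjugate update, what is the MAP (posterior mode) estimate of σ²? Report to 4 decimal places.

0.6723

With known mean μ and an Inverse-Gamma(α, β) prior on σ², the Normal likelihood is conjugate: posterior is Inv-Gamma(α + n/2, β + Σ(xᵢ−μ)²/2).
Σ(xᵢ−μ)² = (-0.03)² + (-1.19)² + (0.30)² + (0.19)² + (0.03)² + (0.42)² + (-0.01)² + (-0.12)² = 1.7349.
Posterior: Inv-Gamma(7.0 + 8/2, 7.2 + 1.7349/2) = Inv-Gamma(11.00, 8.06745).
Mode = β/(α+1) = 8.06745/12.00 = 0.6723.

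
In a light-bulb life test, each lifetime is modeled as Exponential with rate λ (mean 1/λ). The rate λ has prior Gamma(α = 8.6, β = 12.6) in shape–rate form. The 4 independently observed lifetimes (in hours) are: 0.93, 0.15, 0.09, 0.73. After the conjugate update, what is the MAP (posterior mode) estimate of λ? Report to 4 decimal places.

With a Gamma(shape α, rate β) prior on the exponential rate λ, the posterior after n observations with total T = Σxᵢ is Gamma(α+n, β+T).
Sum of observations T = 1.90 hours; n = 4.
Posterior: Gamma(8.6+4, 12.6+1.90) = Gamma(12.6, 14.50).
Mode = (α−1)/β = 0.8000.

0.8000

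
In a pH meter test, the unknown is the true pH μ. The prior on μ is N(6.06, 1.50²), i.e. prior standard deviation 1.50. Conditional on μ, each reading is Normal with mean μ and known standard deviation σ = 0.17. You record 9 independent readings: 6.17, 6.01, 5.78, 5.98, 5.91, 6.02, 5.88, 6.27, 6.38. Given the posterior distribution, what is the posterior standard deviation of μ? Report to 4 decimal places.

0.0566

For Normal data with known variance σ², a Normal(μ₀, σ₀²) prior on μ is conjugate. Posterior precision = 1/σ₀² + n/σ²; posterior mean is the precision-weighted average of μ₀ and x̄.
σ₀² = 1.50² = 2.25, σ² = 0.17² = 0.0289; σ² + n·σ₀² = 0.0289 + 9·2.25 = 20.2789.
Posterior precision = 1/σ₀² + n/σ² = 1/2.25 + 9/0.0289 = (σ² + n·σ₀²)/(σ₀²σ²) = 20.2789/(2.25·0.0289); posterior variance σₙ² = σ₀²σ²/(σ² + n·σ₀²) = 2.25·0.0289/20.2789 = 0.003207.
Posterior SD = √σₙ² = √(2.25·0.0289/20.2789) = 0.0566.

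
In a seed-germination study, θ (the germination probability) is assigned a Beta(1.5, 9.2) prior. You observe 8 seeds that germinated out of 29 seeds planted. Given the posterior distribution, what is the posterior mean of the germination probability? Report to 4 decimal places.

0.2393

The Beta prior is conjugate to a Binomial/Bernoulli likelihood; the update adds successes to α and failures to β.
Posterior: Beta(α+k, β+n−k) = Beta(1.5+8, 9.2+21) = Beta(9.5, 30.2).
Posterior mean = α/(α+β) = 9.5/39.7 = 0.2393.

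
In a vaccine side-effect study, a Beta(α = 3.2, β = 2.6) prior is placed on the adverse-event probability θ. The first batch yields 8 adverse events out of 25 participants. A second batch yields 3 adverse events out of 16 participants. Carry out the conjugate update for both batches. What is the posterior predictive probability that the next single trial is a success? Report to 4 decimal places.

0.3034

The Beta prior is conjugate to a Binomial/Bernoulli likelihood; the update adds successes to α and failures to β.
After batch 1: Beta(3.2+8, 2.6+17) = Beta(11.2, 19.6).
After batch 2: Beta(11.2+3, 19.6+13) = Beta(14.2, 32.6).
For a single future Bernoulli trial, P(success | data) = α/(α+β) = 0.3034.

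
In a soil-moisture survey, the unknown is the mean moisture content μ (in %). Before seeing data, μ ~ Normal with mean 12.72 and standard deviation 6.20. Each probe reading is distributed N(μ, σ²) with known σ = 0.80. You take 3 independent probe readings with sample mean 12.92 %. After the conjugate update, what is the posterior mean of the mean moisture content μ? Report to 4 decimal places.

For Normal data with known variance σ², a Normal(μ₀, σ₀²) prior on μ is conjugate. Posterior precision = 1/σ₀² + n/σ²; posterior mean is the precision-weighted average of μ₀ and x̄.
n·x̄ = 3·12.92 = 38.76.
σ₀² = 6.20² = 38.44, σ² = 0.80² = 0.64; σ² + n·σ₀² = 0.64 + 3·38.44 = 115.96.
Posterior mean = (μ₀/σ₀² + n·x̄/σ²)/(1/σ₀² + n/σ²) = (σ²·μ₀ + σ₀²·n·x̄)/(σ² + n·σ₀²) = (0.64·12.72 + 38.44·38.76)/115.96 = 1498.0752/115.96 = 12.9189.

12.9189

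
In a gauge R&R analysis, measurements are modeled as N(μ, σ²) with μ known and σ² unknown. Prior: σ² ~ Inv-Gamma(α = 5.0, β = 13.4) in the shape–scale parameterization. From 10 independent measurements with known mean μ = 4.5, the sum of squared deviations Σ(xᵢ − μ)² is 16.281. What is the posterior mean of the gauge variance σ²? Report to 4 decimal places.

2.3934

With known mean μ and an Inverse-Gamma(α, β) prior on σ², the Normal likelihood is conjugate: posterior is Inv-Gamma(α + n/2, β + Σ(xᵢ−μ)²/2).
Posterior: Inv-Gamma(5.0 + 10/2, 13.4 + 16.281/2) = Inv-Gamma(10.00, 21.5405).
E[σ²|data] = β/(α−1) = 21.5405/9.00 = 2.3934.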